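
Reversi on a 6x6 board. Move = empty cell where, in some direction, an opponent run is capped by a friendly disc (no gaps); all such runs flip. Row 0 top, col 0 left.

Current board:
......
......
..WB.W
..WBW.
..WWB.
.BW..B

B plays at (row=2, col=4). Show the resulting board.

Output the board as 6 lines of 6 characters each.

Answer: ......
......
..WBBW
..WBB.
..WWB.
.BW..B

Derivation:
Place B at (2,4); scan 8 dirs for brackets.
Dir NW: first cell '.' (not opp) -> no flip
Dir N: first cell '.' (not opp) -> no flip
Dir NE: first cell '.' (not opp) -> no flip
Dir W: first cell 'B' (not opp) -> no flip
Dir E: opp run (2,5), next=edge -> no flip
Dir SW: first cell 'B' (not opp) -> no flip
Dir S: opp run (3,4) capped by B -> flip
Dir SE: first cell '.' (not opp) -> no flip
All flips: (3,4)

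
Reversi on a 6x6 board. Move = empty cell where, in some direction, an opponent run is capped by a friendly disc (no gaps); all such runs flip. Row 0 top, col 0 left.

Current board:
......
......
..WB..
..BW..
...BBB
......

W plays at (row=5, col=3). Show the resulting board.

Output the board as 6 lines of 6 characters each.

Place W at (5,3); scan 8 dirs for brackets.
Dir NW: first cell '.' (not opp) -> no flip
Dir N: opp run (4,3) capped by W -> flip
Dir NE: opp run (4,4), next='.' -> no flip
Dir W: first cell '.' (not opp) -> no flip
Dir E: first cell '.' (not opp) -> no flip
Dir SW: edge -> no flip
Dir S: edge -> no flip
Dir SE: edge -> no flip
All flips: (4,3)

Answer: ......
......
..WB..
..BW..
...WBB
...W..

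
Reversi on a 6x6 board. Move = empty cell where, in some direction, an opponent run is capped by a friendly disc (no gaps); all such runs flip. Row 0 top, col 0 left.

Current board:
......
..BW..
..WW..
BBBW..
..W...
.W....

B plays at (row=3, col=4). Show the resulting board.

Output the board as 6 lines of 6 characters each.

Answer: ......
..BW..
..WB..
BBBBB.
..W...
.W....

Derivation:
Place B at (3,4); scan 8 dirs for brackets.
Dir NW: opp run (2,3) capped by B -> flip
Dir N: first cell '.' (not opp) -> no flip
Dir NE: first cell '.' (not opp) -> no flip
Dir W: opp run (3,3) capped by B -> flip
Dir E: first cell '.' (not opp) -> no flip
Dir SW: first cell '.' (not opp) -> no flip
Dir S: first cell '.' (not opp) -> no flip
Dir SE: first cell '.' (not opp) -> no flip
All flips: (2,3) (3,3)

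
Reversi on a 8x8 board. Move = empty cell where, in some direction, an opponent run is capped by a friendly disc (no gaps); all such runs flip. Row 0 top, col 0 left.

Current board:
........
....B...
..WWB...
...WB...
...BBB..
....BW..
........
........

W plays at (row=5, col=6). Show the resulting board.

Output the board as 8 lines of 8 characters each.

Answer: ........
....B...
..WWB...
...WW...
...BBW..
....BWW.
........
........

Derivation:
Place W at (5,6); scan 8 dirs for brackets.
Dir NW: opp run (4,5) (3,4) capped by W -> flip
Dir N: first cell '.' (not opp) -> no flip
Dir NE: first cell '.' (not opp) -> no flip
Dir W: first cell 'W' (not opp) -> no flip
Dir E: first cell '.' (not opp) -> no flip
Dir SW: first cell '.' (not opp) -> no flip
Dir S: first cell '.' (not opp) -> no flip
Dir SE: first cell '.' (not opp) -> no flip
All flips: (3,4) (4,5)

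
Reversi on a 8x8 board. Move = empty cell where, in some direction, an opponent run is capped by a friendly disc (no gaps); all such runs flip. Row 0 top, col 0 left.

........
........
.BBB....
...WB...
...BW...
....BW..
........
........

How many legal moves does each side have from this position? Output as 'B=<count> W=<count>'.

Answer: B=4 W=7

Derivation:
-- B to move --
(2,4): no bracket -> illegal
(3,2): flips 1 -> legal
(3,5): no bracket -> illegal
(4,2): no bracket -> illegal
(4,5): flips 1 -> legal
(4,6): no bracket -> illegal
(5,3): no bracket -> illegal
(5,6): flips 1 -> legal
(6,4): no bracket -> illegal
(6,5): no bracket -> illegal
(6,6): flips 3 -> legal
B mobility = 4
-- W to move --
(1,0): no bracket -> illegal
(1,1): flips 1 -> legal
(1,2): no bracket -> illegal
(1,3): flips 1 -> legal
(1,4): no bracket -> illegal
(2,0): no bracket -> illegal
(2,4): flips 1 -> legal
(2,5): no bracket -> illegal
(3,0): no bracket -> illegal
(3,1): no bracket -> illegal
(3,2): no bracket -> illegal
(3,5): flips 1 -> legal
(4,2): flips 1 -> legal
(4,5): no bracket -> illegal
(5,2): no bracket -> illegal
(5,3): flips 2 -> legal
(6,3): no bracket -> illegal
(6,4): flips 1 -> legal
(6,5): no bracket -> illegal
W mobility = 7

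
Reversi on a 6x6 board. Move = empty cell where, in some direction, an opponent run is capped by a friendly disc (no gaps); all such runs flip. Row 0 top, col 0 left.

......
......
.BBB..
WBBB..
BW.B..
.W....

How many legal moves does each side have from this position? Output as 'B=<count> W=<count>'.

-- B to move --
(2,0): flips 1 -> legal
(4,2): flips 1 -> legal
(5,0): flips 1 -> legal
(5,2): no bracket -> illegal
B mobility = 3
-- W to move --
(1,0): no bracket -> illegal
(1,1): flips 2 -> legal
(1,2): flips 1 -> legal
(1,3): no bracket -> illegal
(1,4): flips 2 -> legal
(2,0): no bracket -> illegal
(2,4): no bracket -> illegal
(3,4): flips 3 -> legal
(4,2): no bracket -> illegal
(4,4): no bracket -> illegal
(5,0): flips 1 -> legal
(5,2): no bracket -> illegal
(5,3): no bracket -> illegal
(5,4): no bracket -> illegal
W mobility = 5

Answer: B=3 W=5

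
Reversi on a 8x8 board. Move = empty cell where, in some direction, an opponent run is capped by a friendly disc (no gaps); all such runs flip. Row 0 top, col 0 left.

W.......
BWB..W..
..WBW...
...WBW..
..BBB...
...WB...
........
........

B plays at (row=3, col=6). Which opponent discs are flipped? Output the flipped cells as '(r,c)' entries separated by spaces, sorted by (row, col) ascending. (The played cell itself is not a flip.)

Answer: (3,5)

Derivation:
Dir NW: first cell '.' (not opp) -> no flip
Dir N: first cell '.' (not opp) -> no flip
Dir NE: first cell '.' (not opp) -> no flip
Dir W: opp run (3,5) capped by B -> flip
Dir E: first cell '.' (not opp) -> no flip
Dir SW: first cell '.' (not opp) -> no flip
Dir S: first cell '.' (not opp) -> no flip
Dir SE: first cell '.' (not opp) -> no flip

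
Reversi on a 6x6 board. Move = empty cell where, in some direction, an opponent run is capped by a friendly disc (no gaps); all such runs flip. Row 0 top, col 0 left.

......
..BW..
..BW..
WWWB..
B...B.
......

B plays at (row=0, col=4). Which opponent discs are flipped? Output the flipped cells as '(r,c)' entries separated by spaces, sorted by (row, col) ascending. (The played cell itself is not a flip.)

Dir NW: edge -> no flip
Dir N: edge -> no flip
Dir NE: edge -> no flip
Dir W: first cell '.' (not opp) -> no flip
Dir E: first cell '.' (not opp) -> no flip
Dir SW: opp run (1,3) capped by B -> flip
Dir S: first cell '.' (not opp) -> no flip
Dir SE: first cell '.' (not opp) -> no flip

Answer: (1,3)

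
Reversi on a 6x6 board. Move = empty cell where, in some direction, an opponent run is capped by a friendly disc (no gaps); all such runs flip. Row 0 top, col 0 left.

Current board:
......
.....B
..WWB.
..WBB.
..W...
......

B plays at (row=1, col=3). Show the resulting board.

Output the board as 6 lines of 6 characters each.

Answer: ......
...B.B
..WBB.
..WBB.
..W...
......

Derivation:
Place B at (1,3); scan 8 dirs for brackets.
Dir NW: first cell '.' (not opp) -> no flip
Dir N: first cell '.' (not opp) -> no flip
Dir NE: first cell '.' (not opp) -> no flip
Dir W: first cell '.' (not opp) -> no flip
Dir E: first cell '.' (not opp) -> no flip
Dir SW: opp run (2,2), next='.' -> no flip
Dir S: opp run (2,3) capped by B -> flip
Dir SE: first cell 'B' (not opp) -> no flip
All flips: (2,3)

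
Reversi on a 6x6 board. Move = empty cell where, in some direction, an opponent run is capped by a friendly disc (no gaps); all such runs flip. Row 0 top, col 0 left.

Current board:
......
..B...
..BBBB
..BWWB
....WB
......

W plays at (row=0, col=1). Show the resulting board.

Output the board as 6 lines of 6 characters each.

Answer: .W....
..W...
..BWBB
..BWWB
....WB
......

Derivation:
Place W at (0,1); scan 8 dirs for brackets.
Dir NW: edge -> no flip
Dir N: edge -> no flip
Dir NE: edge -> no flip
Dir W: first cell '.' (not opp) -> no flip
Dir E: first cell '.' (not opp) -> no flip
Dir SW: first cell '.' (not opp) -> no flip
Dir S: first cell '.' (not opp) -> no flip
Dir SE: opp run (1,2) (2,3) capped by W -> flip
All flips: (1,2) (2,3)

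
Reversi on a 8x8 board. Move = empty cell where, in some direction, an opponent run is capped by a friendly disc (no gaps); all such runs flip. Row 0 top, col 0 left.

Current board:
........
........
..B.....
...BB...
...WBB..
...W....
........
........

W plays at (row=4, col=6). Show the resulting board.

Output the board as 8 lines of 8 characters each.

Place W at (4,6); scan 8 dirs for brackets.
Dir NW: first cell '.' (not opp) -> no flip
Dir N: first cell '.' (not opp) -> no flip
Dir NE: first cell '.' (not opp) -> no flip
Dir W: opp run (4,5) (4,4) capped by W -> flip
Dir E: first cell '.' (not opp) -> no flip
Dir SW: first cell '.' (not opp) -> no flip
Dir S: first cell '.' (not opp) -> no flip
Dir SE: first cell '.' (not opp) -> no flip
All flips: (4,4) (4,5)

Answer: ........
........
..B.....
...BB...
...WWWW.
...W....
........
........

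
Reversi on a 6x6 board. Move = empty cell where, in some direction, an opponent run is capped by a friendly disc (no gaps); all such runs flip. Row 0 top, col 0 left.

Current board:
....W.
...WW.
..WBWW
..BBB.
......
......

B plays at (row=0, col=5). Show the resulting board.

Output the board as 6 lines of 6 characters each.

Place B at (0,5); scan 8 dirs for brackets.
Dir NW: edge -> no flip
Dir N: edge -> no flip
Dir NE: edge -> no flip
Dir W: opp run (0,4), next='.' -> no flip
Dir E: edge -> no flip
Dir SW: opp run (1,4) capped by B -> flip
Dir S: first cell '.' (not opp) -> no flip
Dir SE: edge -> no flip
All flips: (1,4)

Answer: ....WB
...WB.
..WBWW
..BBB.
......
......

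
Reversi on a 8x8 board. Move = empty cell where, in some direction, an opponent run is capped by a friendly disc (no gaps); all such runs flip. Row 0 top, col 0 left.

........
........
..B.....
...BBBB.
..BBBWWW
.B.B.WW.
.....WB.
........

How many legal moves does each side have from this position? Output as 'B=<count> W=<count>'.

Answer: B=5 W=10

Derivation:
-- B to move --
(3,7): no bracket -> illegal
(5,4): flips 1 -> legal
(5,7): flips 1 -> legal
(6,4): flips 1 -> legal
(6,7): flips 2 -> legal
(7,4): no bracket -> illegal
(7,5): flips 3 -> legal
(7,6): no bracket -> illegal
B mobility = 5
-- W to move --
(1,1): flips 3 -> legal
(1,2): no bracket -> illegal
(1,3): no bracket -> illegal
(2,1): no bracket -> illegal
(2,3): flips 1 -> legal
(2,4): flips 1 -> legal
(2,5): flips 2 -> legal
(2,6): flips 1 -> legal
(2,7): flips 1 -> legal
(3,1): no bracket -> illegal
(3,2): no bracket -> illegal
(3,7): no bracket -> illegal
(4,0): no bracket -> illegal
(4,1): flips 3 -> legal
(5,0): no bracket -> illegal
(5,2): no bracket -> illegal
(5,4): no bracket -> illegal
(5,7): no bracket -> illegal
(6,0): no bracket -> illegal
(6,1): no bracket -> illegal
(6,2): no bracket -> illegal
(6,3): no bracket -> illegal
(6,4): no bracket -> illegal
(6,7): flips 1 -> legal
(7,5): no bracket -> illegal
(7,6): flips 1 -> legal
(7,7): flips 1 -> legal
W mobility = 10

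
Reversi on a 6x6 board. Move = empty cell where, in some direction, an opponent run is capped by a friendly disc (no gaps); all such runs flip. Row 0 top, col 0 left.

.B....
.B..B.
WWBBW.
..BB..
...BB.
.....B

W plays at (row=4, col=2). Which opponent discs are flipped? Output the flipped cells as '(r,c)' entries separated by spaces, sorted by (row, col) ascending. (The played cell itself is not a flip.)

Dir NW: first cell '.' (not opp) -> no flip
Dir N: opp run (3,2) (2,2), next='.' -> no flip
Dir NE: opp run (3,3) capped by W -> flip
Dir W: first cell '.' (not opp) -> no flip
Dir E: opp run (4,3) (4,4), next='.' -> no flip
Dir SW: first cell '.' (not opp) -> no flip
Dir S: first cell '.' (not opp) -> no flip
Dir SE: first cell '.' (not opp) -> no flip

Answer: (3,3)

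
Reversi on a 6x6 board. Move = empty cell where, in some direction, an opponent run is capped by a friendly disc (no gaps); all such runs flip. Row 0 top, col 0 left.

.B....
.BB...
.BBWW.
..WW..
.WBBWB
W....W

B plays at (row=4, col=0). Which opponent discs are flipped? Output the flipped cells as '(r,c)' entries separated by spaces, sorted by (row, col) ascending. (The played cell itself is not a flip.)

Dir NW: edge -> no flip
Dir N: first cell '.' (not opp) -> no flip
Dir NE: first cell '.' (not opp) -> no flip
Dir W: edge -> no flip
Dir E: opp run (4,1) capped by B -> flip
Dir SW: edge -> no flip
Dir S: opp run (5,0), next=edge -> no flip
Dir SE: first cell '.' (not opp) -> no flip

Answer: (4,1)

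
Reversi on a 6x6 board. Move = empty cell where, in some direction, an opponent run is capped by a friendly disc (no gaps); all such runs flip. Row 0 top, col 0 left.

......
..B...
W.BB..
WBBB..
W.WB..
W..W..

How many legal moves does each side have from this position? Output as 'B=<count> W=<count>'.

Answer: B=3 W=5

Derivation:
-- B to move --
(1,0): no bracket -> illegal
(1,1): no bracket -> illegal
(2,1): no bracket -> illegal
(4,1): flips 1 -> legal
(4,4): no bracket -> illegal
(5,1): flips 1 -> legal
(5,2): flips 1 -> legal
(5,4): no bracket -> illegal
B mobility = 3
-- W to move --
(0,1): no bracket -> illegal
(0,2): flips 3 -> legal
(0,3): no bracket -> illegal
(1,1): no bracket -> illegal
(1,3): flips 5 -> legal
(1,4): no bracket -> illegal
(2,1): no bracket -> illegal
(2,4): flips 1 -> legal
(3,4): flips 3 -> legal
(4,1): no bracket -> illegal
(4,4): flips 1 -> legal
(5,2): no bracket -> illegal
(5,4): no bracket -> illegal
W mobility = 5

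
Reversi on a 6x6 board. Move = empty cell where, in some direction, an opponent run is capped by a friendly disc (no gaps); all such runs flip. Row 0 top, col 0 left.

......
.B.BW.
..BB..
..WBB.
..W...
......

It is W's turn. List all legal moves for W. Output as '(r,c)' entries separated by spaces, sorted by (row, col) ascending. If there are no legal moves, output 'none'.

Answer: (1,2) (2,4) (3,5)

Derivation:
(0,0): no bracket -> illegal
(0,1): no bracket -> illegal
(0,2): no bracket -> illegal
(0,3): no bracket -> illegal
(0,4): no bracket -> illegal
(1,0): no bracket -> illegal
(1,2): flips 2 -> legal
(2,0): no bracket -> illegal
(2,1): no bracket -> illegal
(2,4): flips 1 -> legal
(2,5): no bracket -> illegal
(3,1): no bracket -> illegal
(3,5): flips 2 -> legal
(4,3): no bracket -> illegal
(4,4): no bracket -> illegal
(4,5): no bracket -> illegal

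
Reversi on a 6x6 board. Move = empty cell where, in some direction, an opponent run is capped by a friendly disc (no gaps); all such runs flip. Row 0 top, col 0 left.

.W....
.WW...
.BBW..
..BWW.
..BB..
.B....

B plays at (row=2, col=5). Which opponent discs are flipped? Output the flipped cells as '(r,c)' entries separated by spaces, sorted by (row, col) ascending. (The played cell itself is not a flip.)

Answer: (3,4)

Derivation:
Dir NW: first cell '.' (not opp) -> no flip
Dir N: first cell '.' (not opp) -> no flip
Dir NE: edge -> no flip
Dir W: first cell '.' (not opp) -> no flip
Dir E: edge -> no flip
Dir SW: opp run (3,4) capped by B -> flip
Dir S: first cell '.' (not opp) -> no flip
Dir SE: edge -> no flip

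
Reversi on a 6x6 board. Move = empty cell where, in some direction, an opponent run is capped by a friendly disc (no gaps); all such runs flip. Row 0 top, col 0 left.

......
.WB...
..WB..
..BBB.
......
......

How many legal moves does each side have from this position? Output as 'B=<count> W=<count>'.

-- B to move --
(0,0): flips 2 -> legal
(0,1): no bracket -> illegal
(0,2): no bracket -> illegal
(1,0): flips 1 -> legal
(1,3): no bracket -> illegal
(2,0): no bracket -> illegal
(2,1): flips 1 -> legal
(3,1): no bracket -> illegal
B mobility = 3
-- W to move --
(0,1): no bracket -> illegal
(0,2): flips 1 -> legal
(0,3): no bracket -> illegal
(1,3): flips 1 -> legal
(1,4): no bracket -> illegal
(2,1): no bracket -> illegal
(2,4): flips 1 -> legal
(2,5): no bracket -> illegal
(3,1): no bracket -> illegal
(3,5): no bracket -> illegal
(4,1): no bracket -> illegal
(4,2): flips 1 -> legal
(4,3): no bracket -> illegal
(4,4): flips 1 -> legal
(4,5): no bracket -> illegal
W mobility = 5

Answer: B=3 W=5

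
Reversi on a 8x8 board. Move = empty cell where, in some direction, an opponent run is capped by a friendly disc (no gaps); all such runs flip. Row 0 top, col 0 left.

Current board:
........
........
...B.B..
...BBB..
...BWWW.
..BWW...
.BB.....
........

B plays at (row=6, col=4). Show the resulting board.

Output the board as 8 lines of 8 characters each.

Answer: ........
........
...B.B..
...BBB..
...BBWW.
..BWB...
.BB.B...
........

Derivation:
Place B at (6,4); scan 8 dirs for brackets.
Dir NW: opp run (5,3), next='.' -> no flip
Dir N: opp run (5,4) (4,4) capped by B -> flip
Dir NE: first cell '.' (not opp) -> no flip
Dir W: first cell '.' (not opp) -> no flip
Dir E: first cell '.' (not opp) -> no flip
Dir SW: first cell '.' (not opp) -> no flip
Dir S: first cell '.' (not opp) -> no flip
Dir SE: first cell '.' (not opp) -> no flip
All flips: (4,4) (5,4)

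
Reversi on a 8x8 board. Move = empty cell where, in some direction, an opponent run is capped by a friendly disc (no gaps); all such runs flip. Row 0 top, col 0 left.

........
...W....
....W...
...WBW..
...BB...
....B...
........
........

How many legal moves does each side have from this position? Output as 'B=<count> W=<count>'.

-- B to move --
(0,2): no bracket -> illegal
(0,3): no bracket -> illegal
(0,4): no bracket -> illegal
(1,2): no bracket -> illegal
(1,4): flips 1 -> legal
(1,5): no bracket -> illegal
(2,2): flips 1 -> legal
(2,3): flips 1 -> legal
(2,5): no bracket -> illegal
(2,6): flips 1 -> legal
(3,2): flips 1 -> legal
(3,6): flips 1 -> legal
(4,2): no bracket -> illegal
(4,5): no bracket -> illegal
(4,6): no bracket -> illegal
B mobility = 6
-- W to move --
(2,3): no bracket -> illegal
(2,5): no bracket -> illegal
(3,2): no bracket -> illegal
(4,2): no bracket -> illegal
(4,5): no bracket -> illegal
(5,2): no bracket -> illegal
(5,3): flips 2 -> legal
(5,5): flips 1 -> legal
(6,3): no bracket -> illegal
(6,4): flips 3 -> legal
(6,5): no bracket -> illegal
W mobility = 3

Answer: B=6 W=3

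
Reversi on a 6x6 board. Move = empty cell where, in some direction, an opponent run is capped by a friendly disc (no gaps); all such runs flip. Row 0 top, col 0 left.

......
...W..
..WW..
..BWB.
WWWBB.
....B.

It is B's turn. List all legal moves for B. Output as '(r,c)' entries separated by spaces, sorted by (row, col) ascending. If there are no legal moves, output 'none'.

(0,2): no bracket -> illegal
(0,3): flips 3 -> legal
(0,4): no bracket -> illegal
(1,1): flips 2 -> legal
(1,2): flips 2 -> legal
(1,4): flips 1 -> legal
(2,1): no bracket -> illegal
(2,4): no bracket -> illegal
(3,0): no bracket -> illegal
(3,1): no bracket -> illegal
(5,0): flips 1 -> legal
(5,1): no bracket -> illegal
(5,2): flips 1 -> legal
(5,3): no bracket -> illegal

Answer: (0,3) (1,1) (1,2) (1,4) (5,0) (5,2)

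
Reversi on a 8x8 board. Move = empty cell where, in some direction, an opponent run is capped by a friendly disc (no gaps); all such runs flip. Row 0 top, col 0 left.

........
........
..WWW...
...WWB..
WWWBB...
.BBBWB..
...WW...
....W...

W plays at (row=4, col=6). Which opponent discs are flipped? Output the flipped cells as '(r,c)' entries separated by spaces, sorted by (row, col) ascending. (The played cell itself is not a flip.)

Answer: (3,5) (5,5)

Derivation:
Dir NW: opp run (3,5) capped by W -> flip
Dir N: first cell '.' (not opp) -> no flip
Dir NE: first cell '.' (not opp) -> no flip
Dir W: first cell '.' (not opp) -> no flip
Dir E: first cell '.' (not opp) -> no flip
Dir SW: opp run (5,5) capped by W -> flip
Dir S: first cell '.' (not opp) -> no flip
Dir SE: first cell '.' (not opp) -> no flip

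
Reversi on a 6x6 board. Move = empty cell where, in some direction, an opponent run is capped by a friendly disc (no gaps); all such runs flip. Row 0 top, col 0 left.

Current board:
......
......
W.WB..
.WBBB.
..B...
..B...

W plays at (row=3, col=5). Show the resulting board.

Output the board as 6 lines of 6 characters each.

Answer: ......
......
W.WB..
.WWWWW
..B...
..B...

Derivation:
Place W at (3,5); scan 8 dirs for brackets.
Dir NW: first cell '.' (not opp) -> no flip
Dir N: first cell '.' (not opp) -> no flip
Dir NE: edge -> no flip
Dir W: opp run (3,4) (3,3) (3,2) capped by W -> flip
Dir E: edge -> no flip
Dir SW: first cell '.' (not opp) -> no flip
Dir S: first cell '.' (not opp) -> no flip
Dir SE: edge -> no flip
All flips: (3,2) (3,3) (3,4)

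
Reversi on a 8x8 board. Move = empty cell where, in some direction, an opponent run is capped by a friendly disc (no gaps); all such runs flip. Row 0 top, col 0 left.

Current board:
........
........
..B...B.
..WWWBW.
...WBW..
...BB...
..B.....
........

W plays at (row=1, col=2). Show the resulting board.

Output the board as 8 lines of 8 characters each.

Place W at (1,2); scan 8 dirs for brackets.
Dir NW: first cell '.' (not opp) -> no flip
Dir N: first cell '.' (not opp) -> no flip
Dir NE: first cell '.' (not opp) -> no flip
Dir W: first cell '.' (not opp) -> no flip
Dir E: first cell '.' (not opp) -> no flip
Dir SW: first cell '.' (not opp) -> no flip
Dir S: opp run (2,2) capped by W -> flip
Dir SE: first cell '.' (not opp) -> no flip
All flips: (2,2)

Answer: ........
..W.....
..W...B.
..WWWBW.
...WBW..
...BB...
..B.....
........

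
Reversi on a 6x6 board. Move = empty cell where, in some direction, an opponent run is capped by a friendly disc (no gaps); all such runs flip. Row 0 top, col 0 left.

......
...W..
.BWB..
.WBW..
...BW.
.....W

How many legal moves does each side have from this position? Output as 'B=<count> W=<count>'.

Answer: B=6 W=5

Derivation:
-- B to move --
(0,2): no bracket -> illegal
(0,3): flips 1 -> legal
(0,4): no bracket -> illegal
(1,1): no bracket -> illegal
(1,2): flips 1 -> legal
(1,4): no bracket -> illegal
(2,0): no bracket -> illegal
(2,4): no bracket -> illegal
(3,0): flips 1 -> legal
(3,4): flips 1 -> legal
(3,5): no bracket -> illegal
(4,0): no bracket -> illegal
(4,1): flips 1 -> legal
(4,2): no bracket -> illegal
(4,5): flips 1 -> legal
(5,3): no bracket -> illegal
(5,4): no bracket -> illegal
B mobility = 6
-- W to move --
(1,0): no bracket -> illegal
(1,1): flips 1 -> legal
(1,2): no bracket -> illegal
(1,4): no bracket -> illegal
(2,0): flips 1 -> legal
(2,4): flips 1 -> legal
(3,0): no bracket -> illegal
(3,4): no bracket -> illegal
(4,1): no bracket -> illegal
(4,2): flips 2 -> legal
(5,2): no bracket -> illegal
(5,3): flips 1 -> legal
(5,4): no bracket -> illegal
W mobility = 5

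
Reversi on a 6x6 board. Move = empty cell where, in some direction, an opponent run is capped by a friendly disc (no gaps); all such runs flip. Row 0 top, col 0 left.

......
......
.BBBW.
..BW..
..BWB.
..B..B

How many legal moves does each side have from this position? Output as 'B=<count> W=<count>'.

-- B to move --
(1,3): no bracket -> illegal
(1,4): no bracket -> illegal
(1,5): flips 2 -> legal
(2,5): flips 1 -> legal
(3,4): flips 2 -> legal
(3,5): no bracket -> illegal
(5,3): flips 2 -> legal
(5,4): flips 1 -> legal
B mobility = 5
-- W to move --
(1,0): flips 2 -> legal
(1,1): flips 1 -> legal
(1,2): no bracket -> illegal
(1,3): flips 1 -> legal
(1,4): no bracket -> illegal
(2,0): flips 3 -> legal
(3,0): no bracket -> illegal
(3,1): flips 1 -> legal
(3,4): no bracket -> illegal
(3,5): no bracket -> illegal
(4,1): flips 1 -> legal
(4,5): flips 1 -> legal
(5,1): flips 1 -> legal
(5,3): no bracket -> illegal
(5,4): no bracket -> illegal
W mobility = 8

Answer: B=5 W=8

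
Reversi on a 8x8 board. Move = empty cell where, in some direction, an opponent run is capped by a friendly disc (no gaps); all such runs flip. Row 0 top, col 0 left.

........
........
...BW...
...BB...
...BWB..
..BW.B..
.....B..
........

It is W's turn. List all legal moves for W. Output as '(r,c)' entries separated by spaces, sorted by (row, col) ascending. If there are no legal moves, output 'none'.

Answer: (1,3) (2,2) (4,2) (4,6) (5,1) (6,6)

Derivation:
(1,2): no bracket -> illegal
(1,3): flips 3 -> legal
(1,4): no bracket -> illegal
(2,2): flips 2 -> legal
(2,5): no bracket -> illegal
(3,2): no bracket -> illegal
(3,5): no bracket -> illegal
(3,6): no bracket -> illegal
(4,1): no bracket -> illegal
(4,2): flips 2 -> legal
(4,6): flips 1 -> legal
(5,1): flips 1 -> legal
(5,4): no bracket -> illegal
(5,6): no bracket -> illegal
(6,1): no bracket -> illegal
(6,2): no bracket -> illegal
(6,3): no bracket -> illegal
(6,4): no bracket -> illegal
(6,6): flips 1 -> legal
(7,4): no bracket -> illegal
(7,5): no bracket -> illegal
(7,6): no bracket -> illegal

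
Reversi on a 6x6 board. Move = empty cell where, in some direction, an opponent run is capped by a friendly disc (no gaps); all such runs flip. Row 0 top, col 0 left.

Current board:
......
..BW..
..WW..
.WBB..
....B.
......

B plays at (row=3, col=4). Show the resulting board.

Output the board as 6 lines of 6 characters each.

Place B at (3,4); scan 8 dirs for brackets.
Dir NW: opp run (2,3) capped by B -> flip
Dir N: first cell '.' (not opp) -> no flip
Dir NE: first cell '.' (not opp) -> no flip
Dir W: first cell 'B' (not opp) -> no flip
Dir E: first cell '.' (not opp) -> no flip
Dir SW: first cell '.' (not opp) -> no flip
Dir S: first cell 'B' (not opp) -> no flip
Dir SE: first cell '.' (not opp) -> no flip
All flips: (2,3)

Answer: ......
..BW..
..WB..
.WBBB.
....B.
......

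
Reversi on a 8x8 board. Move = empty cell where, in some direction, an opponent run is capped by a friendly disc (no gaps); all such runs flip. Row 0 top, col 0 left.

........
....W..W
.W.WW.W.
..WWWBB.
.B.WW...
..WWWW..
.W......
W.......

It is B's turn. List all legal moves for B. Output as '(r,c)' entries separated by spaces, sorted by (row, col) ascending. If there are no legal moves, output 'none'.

Answer: (0,5) (1,3) (1,6) (3,1) (6,2) (6,3)

Derivation:
(0,3): no bracket -> illegal
(0,4): no bracket -> illegal
(0,5): flips 3 -> legal
(0,6): no bracket -> illegal
(0,7): no bracket -> illegal
(1,0): no bracket -> illegal
(1,1): no bracket -> illegal
(1,2): no bracket -> illegal
(1,3): flips 1 -> legal
(1,5): no bracket -> illegal
(1,6): flips 1 -> legal
(2,0): no bracket -> illegal
(2,2): no bracket -> illegal
(2,5): no bracket -> illegal
(2,7): no bracket -> illegal
(3,0): no bracket -> illegal
(3,1): flips 3 -> legal
(3,7): no bracket -> illegal
(4,2): no bracket -> illegal
(4,5): no bracket -> illegal
(4,6): no bracket -> illegal
(5,0): no bracket -> illegal
(5,1): no bracket -> illegal
(5,6): no bracket -> illegal
(6,0): no bracket -> illegal
(6,2): flips 2 -> legal
(6,3): flips 1 -> legal
(6,4): no bracket -> illegal
(6,5): no bracket -> illegal
(6,6): no bracket -> illegal
(7,1): no bracket -> illegal
(7,2): no bracket -> illegal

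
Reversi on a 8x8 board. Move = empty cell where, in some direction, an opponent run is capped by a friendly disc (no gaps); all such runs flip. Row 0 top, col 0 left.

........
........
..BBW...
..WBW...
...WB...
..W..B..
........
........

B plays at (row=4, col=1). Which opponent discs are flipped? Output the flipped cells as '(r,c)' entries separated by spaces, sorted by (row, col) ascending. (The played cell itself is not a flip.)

Dir NW: first cell '.' (not opp) -> no flip
Dir N: first cell '.' (not opp) -> no flip
Dir NE: opp run (3,2) capped by B -> flip
Dir W: first cell '.' (not opp) -> no flip
Dir E: first cell '.' (not opp) -> no flip
Dir SW: first cell '.' (not opp) -> no flip
Dir S: first cell '.' (not opp) -> no flip
Dir SE: opp run (5,2), next='.' -> no flip

Answer: (3,2)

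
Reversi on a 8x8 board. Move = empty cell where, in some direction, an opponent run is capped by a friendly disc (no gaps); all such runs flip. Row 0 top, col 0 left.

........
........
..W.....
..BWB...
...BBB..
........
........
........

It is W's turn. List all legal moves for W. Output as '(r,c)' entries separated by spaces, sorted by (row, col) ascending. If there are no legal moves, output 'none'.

Answer: (3,1) (3,5) (4,2) (5,3) (5,5)

Derivation:
(2,1): no bracket -> illegal
(2,3): no bracket -> illegal
(2,4): no bracket -> illegal
(2,5): no bracket -> illegal
(3,1): flips 1 -> legal
(3,5): flips 1 -> legal
(3,6): no bracket -> illegal
(4,1): no bracket -> illegal
(4,2): flips 1 -> legal
(4,6): no bracket -> illegal
(5,2): no bracket -> illegal
(5,3): flips 1 -> legal
(5,4): no bracket -> illegal
(5,5): flips 1 -> legal
(5,6): no bracket -> illegal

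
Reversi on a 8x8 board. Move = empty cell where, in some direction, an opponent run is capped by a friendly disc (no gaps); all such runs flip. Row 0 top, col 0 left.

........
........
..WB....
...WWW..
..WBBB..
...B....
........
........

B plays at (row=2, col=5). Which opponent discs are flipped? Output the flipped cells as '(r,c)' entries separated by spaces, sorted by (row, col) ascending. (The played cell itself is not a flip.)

Dir NW: first cell '.' (not opp) -> no flip
Dir N: first cell '.' (not opp) -> no flip
Dir NE: first cell '.' (not opp) -> no flip
Dir W: first cell '.' (not opp) -> no flip
Dir E: first cell '.' (not opp) -> no flip
Dir SW: opp run (3,4) capped by B -> flip
Dir S: opp run (3,5) capped by B -> flip
Dir SE: first cell '.' (not opp) -> no flip

Answer: (3,4) (3,5)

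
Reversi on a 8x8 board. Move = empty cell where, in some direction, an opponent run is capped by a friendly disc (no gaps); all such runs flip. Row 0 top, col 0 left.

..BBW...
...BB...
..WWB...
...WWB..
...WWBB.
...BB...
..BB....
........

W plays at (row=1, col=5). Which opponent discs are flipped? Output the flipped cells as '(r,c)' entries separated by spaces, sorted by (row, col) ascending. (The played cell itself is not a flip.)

Dir NW: first cell 'W' (not opp) -> no flip
Dir N: first cell '.' (not opp) -> no flip
Dir NE: first cell '.' (not opp) -> no flip
Dir W: opp run (1,4) (1,3), next='.' -> no flip
Dir E: first cell '.' (not opp) -> no flip
Dir SW: opp run (2,4) capped by W -> flip
Dir S: first cell '.' (not opp) -> no flip
Dir SE: first cell '.' (not opp) -> no flip

Answer: (2,4)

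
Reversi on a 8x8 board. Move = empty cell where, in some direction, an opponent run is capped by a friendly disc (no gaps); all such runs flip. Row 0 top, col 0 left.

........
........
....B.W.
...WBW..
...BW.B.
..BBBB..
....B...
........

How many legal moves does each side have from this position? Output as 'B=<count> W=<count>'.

Answer: B=7 W=9

Derivation:
-- B to move --
(1,5): no bracket -> illegal
(1,6): no bracket -> illegal
(1,7): flips 3 -> legal
(2,2): flips 2 -> legal
(2,3): flips 1 -> legal
(2,5): no bracket -> illegal
(2,7): no bracket -> illegal
(3,2): flips 1 -> legal
(3,6): flips 1 -> legal
(3,7): no bracket -> illegal
(4,2): flips 1 -> legal
(4,5): flips 1 -> legal
B mobility = 7
-- W to move --
(1,3): flips 1 -> legal
(1,4): flips 2 -> legal
(1,5): flips 1 -> legal
(2,3): no bracket -> illegal
(2,5): no bracket -> illegal
(3,2): no bracket -> illegal
(3,6): no bracket -> illegal
(3,7): no bracket -> illegal
(4,1): no bracket -> illegal
(4,2): flips 1 -> legal
(4,5): no bracket -> illegal
(4,7): no bracket -> illegal
(5,1): no bracket -> illegal
(5,6): no bracket -> illegal
(5,7): flips 1 -> legal
(6,1): no bracket -> illegal
(6,2): flips 1 -> legal
(6,3): flips 2 -> legal
(6,5): no bracket -> illegal
(6,6): flips 1 -> legal
(7,3): no bracket -> illegal
(7,4): flips 2 -> legal
(7,5): no bracket -> illegal
W mobility = 9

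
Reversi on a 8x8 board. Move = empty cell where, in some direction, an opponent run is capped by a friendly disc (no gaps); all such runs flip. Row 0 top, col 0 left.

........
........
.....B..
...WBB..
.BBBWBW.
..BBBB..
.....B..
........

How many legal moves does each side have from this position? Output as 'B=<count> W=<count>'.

Answer: B=7 W=9

Derivation:
-- B to move --
(2,2): flips 2 -> legal
(2,3): flips 1 -> legal
(2,4): flips 1 -> legal
(3,2): flips 1 -> legal
(3,6): no bracket -> illegal
(3,7): flips 1 -> legal
(4,7): flips 1 -> legal
(5,6): no bracket -> illegal
(5,7): flips 1 -> legal
B mobility = 7
-- W to move --
(1,4): no bracket -> illegal
(1,5): no bracket -> illegal
(1,6): no bracket -> illegal
(2,3): no bracket -> illegal
(2,4): flips 2 -> legal
(2,6): flips 1 -> legal
(3,0): no bracket -> illegal
(3,1): no bracket -> illegal
(3,2): no bracket -> illegal
(3,6): flips 2 -> legal
(4,0): flips 3 -> legal
(5,0): no bracket -> illegal
(5,1): flips 1 -> legal
(5,6): no bracket -> illegal
(6,1): no bracket -> illegal
(6,2): flips 1 -> legal
(6,3): flips 2 -> legal
(6,4): flips 2 -> legal
(6,6): flips 1 -> legal
(7,4): no bracket -> illegal
(7,5): no bracket -> illegal
(7,6): no bracket -> illegal
W mobility = 9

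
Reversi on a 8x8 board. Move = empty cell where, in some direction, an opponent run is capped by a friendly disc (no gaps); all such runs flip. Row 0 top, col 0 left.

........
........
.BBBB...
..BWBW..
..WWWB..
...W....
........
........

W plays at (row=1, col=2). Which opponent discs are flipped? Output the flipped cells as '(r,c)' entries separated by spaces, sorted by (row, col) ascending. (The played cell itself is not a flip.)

Answer: (2,2) (3,2)

Derivation:
Dir NW: first cell '.' (not opp) -> no flip
Dir N: first cell '.' (not opp) -> no flip
Dir NE: first cell '.' (not opp) -> no flip
Dir W: first cell '.' (not opp) -> no flip
Dir E: first cell '.' (not opp) -> no flip
Dir SW: opp run (2,1), next='.' -> no flip
Dir S: opp run (2,2) (3,2) capped by W -> flip
Dir SE: opp run (2,3) (3,4) (4,5), next='.' -> no flip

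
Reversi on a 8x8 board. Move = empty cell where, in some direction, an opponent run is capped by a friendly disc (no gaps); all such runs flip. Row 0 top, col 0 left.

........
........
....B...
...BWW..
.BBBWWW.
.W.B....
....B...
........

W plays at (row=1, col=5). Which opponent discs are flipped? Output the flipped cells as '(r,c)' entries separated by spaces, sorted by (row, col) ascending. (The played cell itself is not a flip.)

Dir NW: first cell '.' (not opp) -> no flip
Dir N: first cell '.' (not opp) -> no flip
Dir NE: first cell '.' (not opp) -> no flip
Dir W: first cell '.' (not opp) -> no flip
Dir E: first cell '.' (not opp) -> no flip
Dir SW: opp run (2,4) (3,3) (4,2) capped by W -> flip
Dir S: first cell '.' (not opp) -> no flip
Dir SE: first cell '.' (not opp) -> no flip

Answer: (2,4) (3,3) (4,2)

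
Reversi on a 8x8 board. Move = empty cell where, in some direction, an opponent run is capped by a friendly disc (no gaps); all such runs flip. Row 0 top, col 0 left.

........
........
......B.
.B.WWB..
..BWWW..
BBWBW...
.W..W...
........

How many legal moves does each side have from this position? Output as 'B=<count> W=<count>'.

-- B to move --
(2,2): no bracket -> illegal
(2,3): flips 2 -> legal
(2,4): flips 1 -> legal
(2,5): no bracket -> illegal
(3,2): flips 2 -> legal
(3,6): no bracket -> illegal
(4,1): no bracket -> illegal
(4,6): flips 3 -> legal
(5,5): flips 2 -> legal
(5,6): no bracket -> illegal
(6,0): no bracket -> illegal
(6,2): flips 1 -> legal
(6,3): no bracket -> illegal
(6,5): no bracket -> illegal
(7,0): no bracket -> illegal
(7,1): flips 1 -> legal
(7,2): flips 1 -> legal
(7,3): no bracket -> illegal
(7,4): no bracket -> illegal
(7,5): flips 1 -> legal
B mobility = 9
-- W to move --
(1,5): no bracket -> illegal
(1,6): no bracket -> illegal
(1,7): flips 2 -> legal
(2,0): flips 3 -> legal
(2,1): no bracket -> illegal
(2,2): no bracket -> illegal
(2,4): no bracket -> illegal
(2,5): flips 1 -> legal
(2,7): no bracket -> illegal
(3,0): no bracket -> illegal
(3,2): flips 1 -> legal
(3,6): flips 1 -> legal
(3,7): no bracket -> illegal
(4,0): no bracket -> illegal
(4,1): flips 2 -> legal
(4,6): no bracket -> illegal
(6,0): flips 2 -> legal
(6,2): flips 1 -> legal
(6,3): flips 1 -> legal
W mobility = 9

Answer: B=9 W=9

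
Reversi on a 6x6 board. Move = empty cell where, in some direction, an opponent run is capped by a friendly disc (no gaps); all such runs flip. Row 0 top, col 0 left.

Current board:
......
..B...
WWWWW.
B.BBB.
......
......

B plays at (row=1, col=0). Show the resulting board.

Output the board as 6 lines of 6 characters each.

Answer: ......
B.B...
BBWWW.
B.BBB.
......
......

Derivation:
Place B at (1,0); scan 8 dirs for brackets.
Dir NW: edge -> no flip
Dir N: first cell '.' (not opp) -> no flip
Dir NE: first cell '.' (not opp) -> no flip
Dir W: edge -> no flip
Dir E: first cell '.' (not opp) -> no flip
Dir SW: edge -> no flip
Dir S: opp run (2,0) capped by B -> flip
Dir SE: opp run (2,1) capped by B -> flip
All flips: (2,0) (2,1)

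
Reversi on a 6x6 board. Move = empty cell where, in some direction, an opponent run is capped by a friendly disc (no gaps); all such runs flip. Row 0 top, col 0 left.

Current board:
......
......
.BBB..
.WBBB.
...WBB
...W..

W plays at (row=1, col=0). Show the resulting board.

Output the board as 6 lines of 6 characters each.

Place W at (1,0); scan 8 dirs for brackets.
Dir NW: edge -> no flip
Dir N: first cell '.' (not opp) -> no flip
Dir NE: first cell '.' (not opp) -> no flip
Dir W: edge -> no flip
Dir E: first cell '.' (not opp) -> no flip
Dir SW: edge -> no flip
Dir S: first cell '.' (not opp) -> no flip
Dir SE: opp run (2,1) (3,2) capped by W -> flip
All flips: (2,1) (3,2)

Answer: ......
W.....
.WBB..
.WWBB.
...WBB
...W..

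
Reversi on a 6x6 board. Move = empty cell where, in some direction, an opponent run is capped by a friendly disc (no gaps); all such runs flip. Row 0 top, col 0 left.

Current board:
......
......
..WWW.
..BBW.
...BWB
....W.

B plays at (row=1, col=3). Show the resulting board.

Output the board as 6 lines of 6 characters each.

Place B at (1,3); scan 8 dirs for brackets.
Dir NW: first cell '.' (not opp) -> no flip
Dir N: first cell '.' (not opp) -> no flip
Dir NE: first cell '.' (not opp) -> no flip
Dir W: first cell '.' (not opp) -> no flip
Dir E: first cell '.' (not opp) -> no flip
Dir SW: opp run (2,2), next='.' -> no flip
Dir S: opp run (2,3) capped by B -> flip
Dir SE: opp run (2,4), next='.' -> no flip
All flips: (2,3)

Answer: ......
...B..
..WBW.
..BBW.
...BWB
....W.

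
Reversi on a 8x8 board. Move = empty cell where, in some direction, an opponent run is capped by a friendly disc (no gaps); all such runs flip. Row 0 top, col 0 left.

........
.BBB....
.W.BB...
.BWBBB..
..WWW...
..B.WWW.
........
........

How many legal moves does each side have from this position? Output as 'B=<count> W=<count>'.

-- B to move --
(1,0): no bracket -> illegal
(2,0): no bracket -> illegal
(2,2): flips 2 -> legal
(3,0): flips 1 -> legal
(4,1): flips 1 -> legal
(4,5): no bracket -> illegal
(4,6): no bracket -> illegal
(4,7): no bracket -> illegal
(5,1): flips 1 -> legal
(5,3): flips 3 -> legal
(5,7): no bracket -> illegal
(6,3): no bracket -> illegal
(6,4): flips 2 -> legal
(6,5): no bracket -> illegal
(6,6): flips 2 -> legal
(6,7): no bracket -> illegal
B mobility = 7
-- W to move --
(0,0): no bracket -> illegal
(0,1): flips 1 -> legal
(0,2): no bracket -> illegal
(0,3): flips 4 -> legal
(0,4): no bracket -> illegal
(1,0): no bracket -> illegal
(1,4): flips 3 -> legal
(1,5): flips 2 -> legal
(2,0): flips 1 -> legal
(2,2): flips 1 -> legal
(2,5): flips 1 -> legal
(2,6): flips 1 -> legal
(3,0): flips 1 -> legal
(3,6): flips 3 -> legal
(4,0): no bracket -> illegal
(4,1): flips 1 -> legal
(4,5): no bracket -> illegal
(4,6): no bracket -> illegal
(5,1): no bracket -> illegal
(5,3): no bracket -> illegal
(6,1): flips 1 -> legal
(6,2): flips 1 -> legal
(6,3): no bracket -> illegal
W mobility = 13

Answer: B=7 W=13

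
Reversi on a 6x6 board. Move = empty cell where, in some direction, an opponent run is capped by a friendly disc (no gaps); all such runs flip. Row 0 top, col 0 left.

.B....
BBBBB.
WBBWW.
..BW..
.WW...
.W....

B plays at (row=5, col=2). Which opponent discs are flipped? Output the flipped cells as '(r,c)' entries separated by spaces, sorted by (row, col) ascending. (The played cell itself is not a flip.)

Dir NW: opp run (4,1), next='.' -> no flip
Dir N: opp run (4,2) capped by B -> flip
Dir NE: first cell '.' (not opp) -> no flip
Dir W: opp run (5,1), next='.' -> no flip
Dir E: first cell '.' (not opp) -> no flip
Dir SW: edge -> no flip
Dir S: edge -> no flip
Dir SE: edge -> no flip

Answer: (4,2)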